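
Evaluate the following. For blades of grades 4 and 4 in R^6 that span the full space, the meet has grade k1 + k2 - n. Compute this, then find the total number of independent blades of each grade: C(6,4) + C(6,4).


Meet grade = grade(A) + grade(B) - n
= 4 + 4 - 6 = 2
C(6,4) = 15
C(6,4) = 15
dim_A + dim_B = 15 + 15 = 30


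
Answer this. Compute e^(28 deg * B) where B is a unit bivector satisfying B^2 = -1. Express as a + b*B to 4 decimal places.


For a unit bivector B with B^2 = -1, the exponential series gives
e^(theta*B) = cos(theta) + sin(theta)*B (the GA analogue of Euler's formula).
theta = 28 degrees = 0.488692 rad
cos(28 deg) = 0.8829
sin(28 deg) = 0.4695
exp(theta*B) = 0.8829 + 0.4695*B


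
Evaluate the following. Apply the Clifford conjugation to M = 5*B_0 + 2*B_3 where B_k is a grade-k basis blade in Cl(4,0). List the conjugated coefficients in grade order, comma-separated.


Clifford conjugate sign for grade k: (-1)^(k(k+1)/2)
Grade 0: (-1)^(0*1/2) = (-1)^0 = 1, coeff 5 -> 5
Grade 3: (-1)^(3*4/2) = (-1)^6 = 1, coeff 2 -> 2
Conjugated coefficients: 5, 2


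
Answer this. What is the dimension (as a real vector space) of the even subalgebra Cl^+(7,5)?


Even subalgebra dimension = 2^(n-1)
n = 7 + 5 = 12
2^(12 - 1) = 2^11 = 2048
Verification: sum of C(12,k) for even k = 1 + 66 + 495 + 924 + 495 + 66 + 1 = 2048
Result = 2048


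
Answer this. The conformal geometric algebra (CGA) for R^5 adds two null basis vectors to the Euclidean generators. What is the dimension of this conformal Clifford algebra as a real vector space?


The conformal model of R^5 uses Cl(6,1): the 5 Euclidean generators plus two extra orthogonal generators e+ (e+^2 = +1) and e- (e-^2 = -1), from which the null vectors e0, einf are built.
Number of generators m = 5 + 2 = 7.
dim Cl(p,q) = 2^m = 2^7 = 128


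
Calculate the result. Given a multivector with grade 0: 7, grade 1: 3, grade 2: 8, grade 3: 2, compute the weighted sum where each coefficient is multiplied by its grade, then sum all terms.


Grade-weighted sum = sum of grade_k * coefficient_k
0*7 = 0
1*3 = 3
2*8 = 16
3*2 = 6
Total = 0 + 3 + 16 + 6 = 25


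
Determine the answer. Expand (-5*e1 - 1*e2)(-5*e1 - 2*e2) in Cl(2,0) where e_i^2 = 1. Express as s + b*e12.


Expand: (-5*e1 - 1*e2)(-5*e1 - 2*e2)
= (-5)*(-5)*e1e1 + (-5)*(-2)*e1e2 + (-1)*(-5)*e2e1 + (-1)*(-2)*e2e2
Using e1^2 = e2^2 = 1, e2e1 = -e1e2:
Scalar part s = (-5)*(-5) + (-1)*(-2) = 25 + 2 = 27
Bivector part b = (-5)*(-2) - (-1)*(-5) = 10 - 5 = 5
uv = 27 + 5*e12


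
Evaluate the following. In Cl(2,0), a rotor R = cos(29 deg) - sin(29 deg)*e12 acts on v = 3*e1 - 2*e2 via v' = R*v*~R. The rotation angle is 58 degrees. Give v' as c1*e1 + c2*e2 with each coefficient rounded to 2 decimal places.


Rotor R = cos(29deg) - sin(29deg)*e12
Rotation angle theta = 2 * 29 = 58 degrees
v' = R*v*~R rotates v by theta.
cos(58deg) = 0.5299, sin(58deg) = 0.8480
v'_1 = 3*cos(58deg) - (-2)*sin(58deg)
= 3*0.5299 - (-2)*0.8480
= 3.29
v'_2 = 3*sin(58deg) + (-2)*cos(58deg)
= 3*0.8480 + (-2)*0.5299
= 1.48
v' = 3.29*e1 + 1.48*e2


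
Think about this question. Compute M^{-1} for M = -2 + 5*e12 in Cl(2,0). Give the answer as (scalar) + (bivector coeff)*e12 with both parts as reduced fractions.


M = -2 + 5*e12, where e12^2 = -1.
Since M commutes with its reverse ~M = a - b*e12, M * ~M = a^2 - b^2*e12^2 = a^2 + b^2.
So M^{-1} = ~M / (a^2 + b^2) = (a - b*e12)/(a^2 + b^2).
a^2 + b^2 = 4 + 25 = 29
Scalar part = -2/29 = -2/29
Bivector coeff = -5/29 = -5/29
M^{-1} = -2/29 - 5/29*e12


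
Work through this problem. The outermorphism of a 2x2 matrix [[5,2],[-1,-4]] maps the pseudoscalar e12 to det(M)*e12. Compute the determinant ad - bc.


The outermorphism of a linear map f sends e1^e2 to f(e1)^f(e2).
f(e1) = 5*e1 - 1*e2
f(e2) = 2*e1 - 4*e2
f(e1) ^ f(e2) = (5*e1 - 1*e2) ^ (2*e1 - 4*e2)
= 5*(-4)*e12 + (-1)*2*e21
= (-20 - (-2))*e12
= -18*e12
Coefficient = -18


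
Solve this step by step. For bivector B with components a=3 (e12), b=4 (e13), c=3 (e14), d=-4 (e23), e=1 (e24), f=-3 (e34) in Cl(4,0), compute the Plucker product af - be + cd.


Plucker relation: af - be + cd
a*f = 3*(-3) = -9
b*e = 4*1 = 4
c*d = 3*(-4) = -12
af - be + cd = -9 - 4 + (-12)
= -25


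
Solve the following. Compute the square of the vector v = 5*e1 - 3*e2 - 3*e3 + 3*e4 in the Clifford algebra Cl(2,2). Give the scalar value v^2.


v^2 = sum of c_i^2 * e_i^2
Positive signature terms (e_i^2 = +1): 5^2 + (-3)^2 = 34
Negative signature terms (e_j^2 = -1): (-3)^2 + 3^2 = 18
v^2 = 34 - 18 = 16


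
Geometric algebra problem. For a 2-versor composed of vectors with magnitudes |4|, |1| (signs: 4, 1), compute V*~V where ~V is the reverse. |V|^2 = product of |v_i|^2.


Each vector v_i has |v_i|^2 = s_i^2
Squared scales: 4^2 = 16, 1^2 = 1
|V|^2 = 16 * 1
= 16


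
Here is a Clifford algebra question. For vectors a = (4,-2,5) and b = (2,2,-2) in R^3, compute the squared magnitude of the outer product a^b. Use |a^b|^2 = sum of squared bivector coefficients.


a wedge b = (a1*b2 - a2*b1)*e12 + (a1*b3 - a3*b1)*e13 + (a2*b3 - a3*b2)*e23
e12 coeff: 4*2 - (-2)*2 = 8 - (-4) = 12
e13 coeff: 4*(-2) - 5*2 = -8 - 10 = -18
e23 coeff: (-2)*(-2) - 5*2 = 4 - 10 = -6
|a wedge b|^2 = 12^2 + (-18)^2 + (-6)^2
= 144 + 324 + 36
= 504


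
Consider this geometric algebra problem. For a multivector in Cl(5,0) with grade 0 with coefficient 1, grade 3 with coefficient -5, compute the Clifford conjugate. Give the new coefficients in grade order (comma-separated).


Clifford conjugate sign for grade k: (-1)^(k(k+1)/2)
Grade 0: (-1)^(0*1/2) = (-1)^0 = 1, coeff 1 -> 1
Grade 3: (-1)^(3*4/2) = (-1)^6 = 1, coeff -5 -> -5
Conjugated coefficients: 1, -5


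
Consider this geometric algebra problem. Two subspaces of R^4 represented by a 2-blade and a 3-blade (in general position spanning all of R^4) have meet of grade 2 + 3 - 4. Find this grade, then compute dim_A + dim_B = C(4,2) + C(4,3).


Meet grade = grade(A) + grade(B) - n
= 2 + 3 - 4 = 1
C(4,2) = 6
C(4,3) = 4
dim_A + dim_B = 6 + 4 = 10


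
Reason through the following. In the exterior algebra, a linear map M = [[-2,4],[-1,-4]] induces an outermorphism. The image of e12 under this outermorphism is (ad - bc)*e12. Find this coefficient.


The outermorphism of a linear map f sends e1^e2 to f(e1)^f(e2).
f(e1) = -2*e1 - 1*e2
f(e2) = 4*e1 - 4*e2
f(e1) ^ f(e2) = (-2*e1 - 1*e2) ^ (4*e1 - 4*e2)
= (-2)*(-4)*e12 + (-1)*4*e21
= (8 - (-4))*e12
= 12*e12
Coefficient = 12


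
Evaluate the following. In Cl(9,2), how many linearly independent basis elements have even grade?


Even subalgebra dimension = 2^(n-1)
n = 9 + 2 = 11
2^(11 - 1) = 2^10 = 1024
Verification: sum of C(11,k) for even k = 1 + 55 + 330 + 462 + 165 + 11 = 1024
Result = 1024


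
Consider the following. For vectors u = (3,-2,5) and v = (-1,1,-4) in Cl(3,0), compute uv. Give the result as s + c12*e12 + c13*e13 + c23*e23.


In Cl(3,0): e_i^2 = 1, e_ie_j = -e_je_i for i != j.
Scalar part = u . v = 3*(-1) + (-2)*1 + 5*(-4)
= -3 + (-2) + (-20) = -25
e12 coeff = 3*1 - (-2)*(-1) = 3 - 2 = 1
e13 coeff = 3*(-4) - 5*(-1) = -12 - (-5) = -7
e23 coeff = (-2)*(-4) - 5*1 = 8 - 5 = 3
uv = -25 + 1*e12 - 7*e13 + 3*e23


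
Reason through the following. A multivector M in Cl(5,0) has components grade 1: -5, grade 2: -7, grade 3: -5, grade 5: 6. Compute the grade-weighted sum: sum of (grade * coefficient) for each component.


Grade-weighted sum = sum of grade_k * coefficient_k
1*(-5) = -5
2*(-7) = -14
3*(-5) = -15
5*6 = 30
Total = -5 + (-14) + (-15) + 30 = -4


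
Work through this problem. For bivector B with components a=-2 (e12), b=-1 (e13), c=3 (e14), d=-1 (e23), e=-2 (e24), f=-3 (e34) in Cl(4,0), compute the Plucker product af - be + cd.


Plucker relation: af - be + cd
a*f = (-2)*(-3) = 6
b*e = (-1)*(-2) = 2
c*d = 3*(-1) = -3
af - be + cd = 6 - 2 + (-3)
= 1


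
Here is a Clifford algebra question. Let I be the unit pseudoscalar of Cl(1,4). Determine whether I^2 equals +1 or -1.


The pseudoscalar I = e1...e_n (product of all n generators) of Cl(p,q) satisfies I^2 = (-1)^(q + n(n-1)/2).
p = 1, q = 4, n = p + q = 5
n(n-1)/2 = 5 * 4 / 2 = 10
Exponent = q + n(n-1)/2 = 4 + 10 = 14
I^2 = (-1)^14 = +1


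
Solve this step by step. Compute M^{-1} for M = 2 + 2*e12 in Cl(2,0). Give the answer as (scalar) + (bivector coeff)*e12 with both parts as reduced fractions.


M = 2 + 2*e12, where e12^2 = -1.
Since M commutes with its reverse ~M = a - b*e12, M * ~M = a^2 - b^2*e12^2 = a^2 + b^2.
So M^{-1} = ~M / (a^2 + b^2) = (a - b*e12)/(a^2 + b^2).
a^2 + b^2 = 4 + 4 = 8
Scalar part = 2/8 = 1/4
Bivector coeff = -2/8 = -1/4
M^{-1} = 1/4 - 1/4*e12


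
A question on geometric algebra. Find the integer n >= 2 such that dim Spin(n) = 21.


dim Spin(n) = dim so(n) = n(n-1)/2.
Solve n(n-1)/2 = 21, i.e. n^2 - n - 42 = 0.
Discriminant = 1 + 8*21 = 169
n = (1 + sqrt(169))/2 = (1 + 13)/2 = 7


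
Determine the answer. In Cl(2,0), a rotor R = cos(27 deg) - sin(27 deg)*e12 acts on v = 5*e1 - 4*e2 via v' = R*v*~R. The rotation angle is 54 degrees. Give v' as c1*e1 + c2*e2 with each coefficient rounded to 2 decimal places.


Rotor R = cos(27deg) - sin(27deg)*e12
Rotation angle theta = 2 * 27 = 54 degrees
v' = R*v*~R rotates v by theta.
cos(54deg) = 0.5878, sin(54deg) = 0.8090
v'_1 = 5*cos(54deg) - (-4)*sin(54deg)
= 5*0.5878 - (-4)*0.8090
= 6.17
v'_2 = 5*sin(54deg) + (-4)*cos(54deg)
= 5*0.8090 + (-4)*0.5878
= 1.69
v' = 6.17*e1 + 1.69*e2


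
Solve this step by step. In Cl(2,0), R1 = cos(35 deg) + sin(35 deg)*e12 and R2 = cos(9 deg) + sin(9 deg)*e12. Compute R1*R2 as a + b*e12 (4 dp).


Same-plane rotors commute and their half-angles add:
R1*R2 = cos(a1 + a2) + sin(a1 + a2)*e12.
a1 + a2 = 35 + 9 = 44 deg
cos(44 deg) = 0.7193
sin(44 deg) = 0.6947
R1*R2 = 0.7193 + 0.6947*e12


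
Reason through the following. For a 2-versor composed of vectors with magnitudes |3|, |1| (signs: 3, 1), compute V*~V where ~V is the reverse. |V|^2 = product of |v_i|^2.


Each vector v_i has |v_i|^2 = s_i^2
Squared scales: 3^2 = 9, 1^2 = 1
|V|^2 = 9 * 1
= 9


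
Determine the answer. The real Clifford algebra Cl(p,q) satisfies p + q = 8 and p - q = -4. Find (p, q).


We need p + q = 8 and p - q = -4.
Adding: 2p = 8 + (-4) = 4, so p = 2.
Then q = 8 - 2 = 6.
(p, q) = (2, 6)


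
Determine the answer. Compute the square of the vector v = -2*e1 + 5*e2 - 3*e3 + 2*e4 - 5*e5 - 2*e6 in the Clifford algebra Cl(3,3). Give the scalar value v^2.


v^2 = sum of c_i^2 * e_i^2
Positive signature terms (e_i^2 = +1): (-2)^2 + 5^2 + (-3)^2 = 38
Negative signature terms (e_j^2 = -1): 2^2 + (-5)^2 + (-2)^2 = 33
v^2 = 38 - 33 = 5


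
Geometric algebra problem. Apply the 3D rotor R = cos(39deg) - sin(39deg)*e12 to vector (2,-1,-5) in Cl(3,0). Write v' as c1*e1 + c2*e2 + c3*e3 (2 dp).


Rotor R = cos(39deg) - sin(39deg)*e12
Rotation angle theta = 2 * 39 = 78 degrees in the e12 plane (e1 -> e2).
The component perpendicular to the plane (e3) is invariant: v'_3 = v3 = -5.00
cos(78deg) = 0.2079, sin(78deg) = 0.9781
v'_1 = v1*cos(theta) - v2*sin(theta) = 2*0.2079 - (-1)*0.9781 = 1.39
v'_2 = v1*sin(theta) + v2*cos(theta) = 2*0.9781 + (-1)*0.2079 = 1.75
v' = 1.39*e1 + 1.75*e2 - 5.00*e3


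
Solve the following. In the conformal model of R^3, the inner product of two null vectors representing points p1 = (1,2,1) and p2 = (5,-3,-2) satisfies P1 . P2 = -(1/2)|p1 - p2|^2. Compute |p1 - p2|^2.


p1 - p2 = (-4, 5, 3)
|p1 - p2|^2 = (-4)^2 + 5^2 + 3^2
= 16 + 25 + 9
= 50


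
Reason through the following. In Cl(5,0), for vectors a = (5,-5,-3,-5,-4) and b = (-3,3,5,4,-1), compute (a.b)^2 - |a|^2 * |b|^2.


a . b = 5*(-3) + (-5)*3 + (-3)*5 + (-5)*4 + (-4)*(-1)
= -15 + (-15) + (-15) + (-20) + 4 = -61
|a|^2 = 5^2 + (-5)^2 + (-3)^2 + (-5)^2 + (-4)^2 = 100
|b|^2 = (-3)^2 + 3^2 + 5^2 + 4^2 + (-1)^2 = 60
(a.b)^2 = (-61)^2 = 3721
|a|^2 * |b|^2 = 100 * 60 = 6000
Result = 3721 - 6000 = -2279


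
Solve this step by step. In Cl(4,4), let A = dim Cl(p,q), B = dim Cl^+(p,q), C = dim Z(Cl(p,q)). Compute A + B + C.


n = 4 + 4 = 8
Total dim = 2^8 = 256
Even subalgebra dim = 2^7 = 128
n is even, so center dim = 1
Sum = 256 + 128 + 1 = 385


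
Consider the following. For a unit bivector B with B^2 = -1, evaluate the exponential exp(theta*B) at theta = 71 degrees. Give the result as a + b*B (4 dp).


For a unit bivector B with B^2 = -1, the exponential series gives
e^(theta*B) = cos(theta) + sin(theta)*B (the GA analogue of Euler's formula).
theta = 71 degrees = 1.239184 rad
cos(71 deg) = 0.3256
sin(71 deg) = 0.9455
exp(theta*B) = 0.3256 + 0.9455*B


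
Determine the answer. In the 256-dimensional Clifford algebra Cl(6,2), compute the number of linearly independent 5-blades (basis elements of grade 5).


Number of grade-k basis blades in Cl(p,q) with n = p + q is C(n, k).
n = 6 + 2 = 8
C(8, 5) = 8! / (5! * 3!)
= 40320 / (120 * 6)
= 56


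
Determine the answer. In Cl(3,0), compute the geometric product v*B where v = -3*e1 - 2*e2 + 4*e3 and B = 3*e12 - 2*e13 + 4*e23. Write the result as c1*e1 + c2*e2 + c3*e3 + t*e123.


vB has grade-1 (vector) and grade-3 (trivector) parts: vB = (v _| B) + (v ^ B).
Vector part <vB>_1:
  e1: -v2*b12 - v3*b13 = -(-2)*(3) - (4)*(-2) = 14
  e2: v1*b12 - v3*b23 = (-3)*(3) - (4)*(4) = -25
  e3: v1*b13 + v2*b23 = (-3)*(-2) + (-2)*(4) = -2
Trivector part <vB>_3:
  e123: v1*b23 - v2*b13 + v3*b12 = (-3)*(4) - (-2)*(-2) + (4)*(3) = -4
vB = 14*e1 - 25*e2 - 2*e3 - 4*e123


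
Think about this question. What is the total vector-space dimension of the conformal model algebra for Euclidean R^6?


The conformal model of R^6 uses Cl(7,1): the 6 Euclidean generators plus two extra orthogonal generators e+ (e+^2 = +1) and e- (e-^2 = -1), from which the null vectors e0, einf are built.
Number of generators m = 6 + 2 = 8.
dim Cl(p,q) = 2^m = 2^8 = 256


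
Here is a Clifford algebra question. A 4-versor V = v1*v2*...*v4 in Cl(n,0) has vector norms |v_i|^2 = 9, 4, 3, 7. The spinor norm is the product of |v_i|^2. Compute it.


Spinor norm N(V) = |v1|^2 * |v2|^2 * ... * |v4|^2
= 9 * 4 * 3 * 7
Running product: 9, 36, 108, 756
N(V) = 756


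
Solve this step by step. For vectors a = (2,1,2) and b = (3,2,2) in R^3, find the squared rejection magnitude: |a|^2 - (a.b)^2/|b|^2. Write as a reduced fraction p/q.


|a|^2 = 2^2 + 1^2 + 2^2 = 9
|b|^2 = 3^2 + 2^2 + 2^2 = 17
a . b = 2*3 + 1*2 + 2*2 = 12
(a.b)^2 = 12^2 = 144
|rej|^2 = 9 - 144/17
= (153 - 144)/17
= 9/17
In lowest terms: 9/17


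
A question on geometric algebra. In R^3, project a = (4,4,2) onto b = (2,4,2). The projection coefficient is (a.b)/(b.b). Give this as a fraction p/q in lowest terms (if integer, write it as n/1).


Projection coefficient = (a . b) / (b . b)
a . b = 4*2 + 4*4 + 2*2
= 8 + 16 + 4 = 28
b . b = 2^2 + 4^2 + 2^2
= 4 + 16 + 4 = 24
Coefficient = 28/24
In lowest terms: 7/6


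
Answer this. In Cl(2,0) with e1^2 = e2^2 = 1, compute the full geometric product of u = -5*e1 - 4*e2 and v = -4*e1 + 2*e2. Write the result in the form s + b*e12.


Expand: (-5*e1 - 4*e2)(-4*e1 + 2*e2)
= (-5)*(-4)*e1e1 + (-5)*2*e1e2 + (-4)*(-4)*e2e1 + (-4)*2*e2e2
Using e1^2 = e2^2 = 1, e2e1 = -e1e2:
Scalar part s = (-5)*(-4) + (-4)*2 = 20 + (-8) = 12
Bivector part b = (-5)*2 - (-4)*(-4) = -10 - 16 = -26
uv = 12 - 26*e12


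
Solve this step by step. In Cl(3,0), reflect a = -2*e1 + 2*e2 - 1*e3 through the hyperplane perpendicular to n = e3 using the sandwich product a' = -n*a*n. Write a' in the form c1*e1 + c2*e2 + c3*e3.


Reflection formula: a' = -n*a*n, with n = e3 (unit vector, n^2 = 1).
For reflection through hyperplane perp to e3:
The component along e3 flips sign, others stay.
a = (-2, 2, -1)
a' = (-2, 2, 1)
a' = -2*e1 + 2*e2 + 1*e3


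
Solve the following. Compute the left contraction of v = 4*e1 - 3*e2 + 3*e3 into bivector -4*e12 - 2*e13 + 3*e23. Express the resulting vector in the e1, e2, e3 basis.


Left contraction v _| B = <vB>_1 (grade-1 part of the geometric product vB).
Using e1_|e12 = e2, e2_|e12 = -e1, e1_|e13 = e3, e3_|e13 = -e1, e2_|e23 = e3, e3_|e23 = -e2:
e1 coeff: -v2*b12 - v3*b13 = -(-3)*(-4) - (3)*(-2) = -6
e2 coeff: v1*b12 - v3*b23 = (4)*(-4) - (3)*(3) = -25
e3 coeff: v1*b13 + v2*b23 = (4)*(-2) + (-3)*(3) = -17
v _| B = -6*e1 - 25*e2 - 17*e3


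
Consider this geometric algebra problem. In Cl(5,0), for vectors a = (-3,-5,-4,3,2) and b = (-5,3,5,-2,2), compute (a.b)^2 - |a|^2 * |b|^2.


a . b = (-3)*(-5) + (-5)*3 + (-4)*5 + 3*(-2) + 2*2
= 15 + (-15) + (-20) + (-6) + 4 = -22
|a|^2 = (-3)^2 + (-5)^2 + (-4)^2 + 3^2 + 2^2 = 63
|b|^2 = (-5)^2 + 3^2 + 5^2 + (-2)^2 + 2^2 = 67
(a.b)^2 = (-22)^2 = 484
|a|^2 * |b|^2 = 63 * 67 = 4221
Result = 484 - 4221 = -3737


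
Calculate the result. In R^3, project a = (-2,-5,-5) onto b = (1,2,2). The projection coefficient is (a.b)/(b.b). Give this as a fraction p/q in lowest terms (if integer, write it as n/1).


Projection coefficient = (a . b) / (b . b)
a . b = (-2)*1 + (-5)*2 + (-5)*2
= -2 + (-10) + (-10) = -22
b . b = 1^2 + 2^2 + 2^2
= 1 + 4 + 4 = 9
Coefficient = -22/9
In lowest terms: -22/9


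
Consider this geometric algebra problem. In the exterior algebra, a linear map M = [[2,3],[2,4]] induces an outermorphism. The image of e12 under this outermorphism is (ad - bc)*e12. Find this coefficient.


The outermorphism of a linear map f sends e1^e2 to f(e1)^f(e2).
f(e1) = 2*e1 + 2*e2
f(e2) = 3*e1 + 4*e2
f(e1) ^ f(e2) = (2*e1 + 2*e2) ^ (3*e1 + 4*e2)
= 2*4*e12 + 2*3*e21
= (8 - 6)*e12
= 2*e12
Coefficient = 2


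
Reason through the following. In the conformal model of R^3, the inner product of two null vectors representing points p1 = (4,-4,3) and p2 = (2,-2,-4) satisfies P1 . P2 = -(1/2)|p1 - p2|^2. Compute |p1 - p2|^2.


p1 - p2 = (2, -2, 7)
|p1 - p2|^2 = 2^2 + (-2)^2 + 7^2
= 4 + 4 + 49
= 57


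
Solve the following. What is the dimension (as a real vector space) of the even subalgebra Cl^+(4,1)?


Even subalgebra dimension = 2^(n-1)
n = 4 + 1 = 5
2^(5 - 1) = 2^4 = 16
Verification: sum of C(5,k) for even k = 1 + 10 + 5 = 16
Result = 16


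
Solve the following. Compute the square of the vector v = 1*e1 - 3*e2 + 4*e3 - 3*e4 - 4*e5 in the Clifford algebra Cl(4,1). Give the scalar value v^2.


v^2 = sum of c_i^2 * e_i^2
Positive signature terms (e_i^2 = +1): 1^2 + (-3)^2 + 4^2 + (-3)^2 = 35
Negative signature terms (e_j^2 = -1): (-4)^2 = 16
v^2 = 35 - 16 = 19


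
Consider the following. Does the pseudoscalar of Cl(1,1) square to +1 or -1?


The pseudoscalar I = e1...e_n (product of all n generators) of Cl(p,q) satisfies I^2 = (-1)^(q + n(n-1)/2).
p = 1, q = 1, n = p + q = 2
n(n-1)/2 = 2 * 1 / 2 = 1
Exponent = q + n(n-1)/2 = 1 + 1 = 2
I^2 = (-1)^2 = +1


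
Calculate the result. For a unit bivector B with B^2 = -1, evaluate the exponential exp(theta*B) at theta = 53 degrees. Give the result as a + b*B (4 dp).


For a unit bivector B with B^2 = -1, the exponential series gives
e^(theta*B) = cos(theta) + sin(theta)*B (the GA analogue of Euler's formula).
theta = 53 degrees = 0.925025 rad
cos(53 deg) = 0.6018
sin(53 deg) = 0.7986
exp(theta*B) = 0.6018 + 0.7986*B


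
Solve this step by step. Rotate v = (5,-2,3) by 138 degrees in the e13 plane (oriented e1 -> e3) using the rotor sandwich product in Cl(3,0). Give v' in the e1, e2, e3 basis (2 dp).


Rotor R = cos(69deg) - sin(69deg)*e13
Rotation angle theta = 2 * 69 = 138 degrees in the e13 plane (e1 -> e3).
The component perpendicular to the plane (e2) is invariant: v'_2 = v2 = -2.00
cos(138deg) = -0.7431, sin(138deg) = 0.6691
v'_1 = v1*cos(theta) - v3*sin(theta) = 5*(-0.7431) - 3*0.6691 = -5.72
v'_3 = v1*sin(theta) + v3*cos(theta) = 5*0.6691 + 3*(-0.7431) = 1.12
v' = -5.72*e1 - 2.00*e2 + 1.12*e3


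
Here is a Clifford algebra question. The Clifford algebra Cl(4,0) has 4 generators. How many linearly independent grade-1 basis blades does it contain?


Number of grade-k basis blades in Cl(p,q) with n = p + q is C(n, k).
n = 4 + 0 = 4
C(4, 1) = 4! / (1! * 3!)
= 24 / (1 * 6)
= 4


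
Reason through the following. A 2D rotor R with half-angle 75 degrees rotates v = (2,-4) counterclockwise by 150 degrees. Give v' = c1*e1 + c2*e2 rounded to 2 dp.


Rotor R = cos(75deg) - sin(75deg)*e12
Rotation angle theta = 2 * 75 = 150 degrees
v' = R*v*~R rotates v by theta.
cos(150deg) = -0.8660, sin(150deg) = 0.5000
v'_1 = 2*cos(150deg) - (-4)*sin(150deg)
= 2*(-0.8660) - (-4)*0.5000
= 0.27
v'_2 = 2*sin(150deg) + (-4)*cos(150deg)
= 2*0.5000 + (-4)*(-0.8660)
= 4.46
v' = 0.27*e1 + 4.46*e2


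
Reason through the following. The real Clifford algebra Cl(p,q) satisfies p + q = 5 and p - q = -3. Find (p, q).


We need p + q = 5 and p - q = -3.
Adding: 2p = 5 + (-3) = 2, so p = 1.
Then q = 5 - 1 = 4.
(p, q) = (1, 4)


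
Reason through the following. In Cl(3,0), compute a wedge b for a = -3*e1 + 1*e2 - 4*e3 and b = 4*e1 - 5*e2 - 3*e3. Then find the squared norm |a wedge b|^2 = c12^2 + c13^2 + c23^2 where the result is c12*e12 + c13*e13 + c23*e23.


a wedge b = (a1*b2 - a2*b1)*e12 + (a1*b3 - a3*b1)*e13 + (a2*b3 - a3*b2)*e23
e12 coeff: (-3)*(-5) - 1*4 = 15 - 4 = 11
e13 coeff: (-3)*(-3) - (-4)*4 = 9 - (-16) = 25
e23 coeff: 1*(-3) - (-4)*(-5) = -3 - 20 = -23
|a wedge b|^2 = 11^2 + 25^2 + (-23)^2
= 121 + 625 + 529
= 1275


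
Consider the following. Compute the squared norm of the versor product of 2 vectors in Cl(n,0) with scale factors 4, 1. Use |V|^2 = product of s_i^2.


Each vector v_i has |v_i|^2 = s_i^2
Squared scales: 4^2 = 16, 1^2 = 1
|V|^2 = 16 * 1
= 16


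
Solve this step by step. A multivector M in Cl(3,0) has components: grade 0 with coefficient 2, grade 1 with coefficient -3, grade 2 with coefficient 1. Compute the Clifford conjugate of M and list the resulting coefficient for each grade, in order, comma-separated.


Clifford conjugate sign for grade k: (-1)^(k(k+1)/2)
Grade 0: (-1)^(0*1/2) = (-1)^0 = 1, coeff 2 -> 2
Grade 1: (-1)^(1*2/2) = (-1)^1 = -1, coeff -3 -> 3
Grade 2: (-1)^(2*3/2) = (-1)^3 = -1, coeff 1 -> -1
Conjugated coefficients: 2, 3, -1


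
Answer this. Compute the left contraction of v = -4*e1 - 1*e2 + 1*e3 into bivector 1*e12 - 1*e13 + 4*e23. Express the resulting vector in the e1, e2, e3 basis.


Left contraction v _| B = <vB>_1 (grade-1 part of the geometric product vB).
Using e1_|e12 = e2, e2_|e12 = -e1, e1_|e13 = e3, e3_|e13 = -e1, e2_|e23 = e3, e3_|e23 = -e2:
e1 coeff: -v2*b12 - v3*b13 = -(-1)*(1) - (1)*(-1) = 2
e2 coeff: v1*b12 - v3*b23 = (-4)*(1) - (1)*(4) = -8
e3 coeff: v1*b13 + v2*b23 = (-4)*(-1) + (-1)*(4) = 0
v _| B = 2*e1 - 8*e2 + 0*e3


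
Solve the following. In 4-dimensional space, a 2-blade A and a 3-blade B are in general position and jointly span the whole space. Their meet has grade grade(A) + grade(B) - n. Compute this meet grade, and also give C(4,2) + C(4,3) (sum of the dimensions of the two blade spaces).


Meet grade = grade(A) + grade(B) - n
= 2 + 3 - 4 = 1
C(4,2) = 6
C(4,3) = 4
dim_A + dim_B = 6 + 4 = 10


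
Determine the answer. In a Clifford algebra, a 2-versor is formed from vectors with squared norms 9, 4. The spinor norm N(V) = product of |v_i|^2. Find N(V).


Spinor norm N(V) = |v1|^2 * |v2|^2 * ... * |v2|^2
= 9 * 4
Running product: 9, 36
N(V) = 36


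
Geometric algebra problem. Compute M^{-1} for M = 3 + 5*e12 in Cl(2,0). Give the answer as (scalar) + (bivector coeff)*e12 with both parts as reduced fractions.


M = 3 + 5*e12, where e12^2 = -1.
Since M commutes with its reverse ~M = a - b*e12, M * ~M = a^2 - b^2*e12^2 = a^2 + b^2.
So M^{-1} = ~M / (a^2 + b^2) = (a - b*e12)/(a^2 + b^2).
a^2 + b^2 = 9 + 25 = 34
Scalar part = 3/34 = 3/34
Bivector coeff = -5/34 = -5/34
M^{-1} = 3/34 - 5/34*e12


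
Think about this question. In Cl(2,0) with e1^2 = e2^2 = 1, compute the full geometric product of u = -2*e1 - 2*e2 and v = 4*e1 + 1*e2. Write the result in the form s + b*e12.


Expand: (-2*e1 - 2*e2)(4*e1 + 1*e2)
= (-2)*4*e1e1 + (-2)*1*e1e2 + (-2)*4*e2e1 + (-2)*1*e2e2
Using e1^2 = e2^2 = 1, e2e1 = -e1e2:
Scalar part s = (-2)*4 + (-2)*1 = -8 + (-2) = -10
Bivector part b = (-2)*1 - (-2)*4 = -2 - (-8) = 6
uv = -10 + 6*e12


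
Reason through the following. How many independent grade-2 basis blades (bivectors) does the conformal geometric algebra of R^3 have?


The conformal model of R^3 uses Cl(4,1) with m = 3 + 2 = 5 generators.
Number of grade-2 blades = C(m, 2) = C(5, 2)
= 5*4/2 = 10


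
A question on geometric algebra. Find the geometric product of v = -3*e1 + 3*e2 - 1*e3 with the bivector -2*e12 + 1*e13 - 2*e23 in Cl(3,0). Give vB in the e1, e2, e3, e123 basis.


vB has grade-1 (vector) and grade-3 (trivector) parts: vB = (v _| B) + (v ^ B).
Vector part <vB>_1:
  e1: -v2*b12 - v3*b13 = -(3)*(-2) - (-1)*(1) = 7
  e2: v1*b12 - v3*b23 = (-3)*(-2) - (-1)*(-2) = 4
  e3: v1*b13 + v2*b23 = (-3)*(1) + (3)*(-2) = -9
Trivector part <vB>_3:
  e123: v1*b23 - v2*b13 + v3*b12 = (-3)*(-2) - (3)*(1) + (-1)*(-2) = 5
vB = 7*e1 + 4*e2 - 9*e3 + 5*e123


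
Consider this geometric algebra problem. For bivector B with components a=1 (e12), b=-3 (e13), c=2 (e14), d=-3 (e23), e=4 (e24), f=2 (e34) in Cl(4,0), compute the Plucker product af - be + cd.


Plucker relation: af - be + cd
a*f = 1*2 = 2
b*e = (-3)*4 = -12
c*d = 2*(-3) = -6
af - be + cd = 2 - (-12) + (-6)
= 8


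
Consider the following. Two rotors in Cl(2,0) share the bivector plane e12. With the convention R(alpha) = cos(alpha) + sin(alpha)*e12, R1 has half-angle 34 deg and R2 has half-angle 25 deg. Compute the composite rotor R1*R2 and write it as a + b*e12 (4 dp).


Same-plane rotors commute and their half-angles add:
R1*R2 = cos(a1 + a2) + sin(a1 + a2)*e12.
a1 + a2 = 34 + 25 = 59 deg
cos(59 deg) = 0.5150
sin(59 deg) = 0.8572
R1*R2 = 0.5150 + 0.8572*e12


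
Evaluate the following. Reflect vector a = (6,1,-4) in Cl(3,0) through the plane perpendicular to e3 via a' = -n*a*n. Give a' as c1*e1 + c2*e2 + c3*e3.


Reflection formula: a' = -n*a*n, with n = e3 (unit vector, n^2 = 1).
For reflection through hyperplane perp to e3:
The component along e3 flips sign, others stay.
a = (6, 1, -4)
a' = (6, 1, 4)
a' = 6*e1 + 1*e2 + 4*e3


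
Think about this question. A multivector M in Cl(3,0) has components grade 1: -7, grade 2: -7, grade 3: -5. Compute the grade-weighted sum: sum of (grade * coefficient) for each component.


Grade-weighted sum = sum of grade_k * coefficient_k
1*(-7) = -7
2*(-7) = -14
3*(-5) = -15
Total = -7 + (-14) + (-15) = -36


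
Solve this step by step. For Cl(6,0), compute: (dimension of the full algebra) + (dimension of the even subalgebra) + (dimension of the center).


n = 6 + 0 = 6
Total dim = 2^6 = 64
Even subalgebra dim = 2^5 = 32
n is even, so center dim = 1
Sum = 64 + 32 + 1 = 97


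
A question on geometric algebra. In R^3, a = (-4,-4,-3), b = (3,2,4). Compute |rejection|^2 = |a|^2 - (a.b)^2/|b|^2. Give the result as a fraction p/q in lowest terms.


|a|^2 = (-4)^2 + (-4)^2 + (-3)^2 = 41
|b|^2 = 3^2 + 2^2 + 4^2 = 29
a . b = (-4)*3 + (-4)*2 + (-3)*4 = -32
(a.b)^2 = (-32)^2 = 1024
|rej|^2 = 41 - 1024/29
= (1189 - 1024)/29
= 165/29
In lowest terms: 165/29


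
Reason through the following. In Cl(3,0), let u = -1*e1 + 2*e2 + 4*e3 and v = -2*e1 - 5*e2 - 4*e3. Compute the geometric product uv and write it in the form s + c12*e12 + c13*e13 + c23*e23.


In Cl(3,0): e_i^2 = 1, e_ie_j = -e_je_i for i != j.
Scalar part = u . v = (-1)*(-2) + 2*(-5) + 4*(-4)
= 2 + (-10) + (-16) = -24
e12 coeff = (-1)*(-5) - 2*(-2) = 5 - (-4) = 9
e13 coeff = (-1)*(-4) - 4*(-2) = 4 - (-8) = 12
e23 coeff = 2*(-4) - 4*(-5) = -8 - (-20) = 12
uv = -24 + 9*e12 + 12*e13 + 12*e23


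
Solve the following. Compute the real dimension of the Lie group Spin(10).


Spin(n) double-covers SO(n); both have Lie algebra so(n) of dimension n(n-1)/2.
n = 10
n(n-1) = 10 * 9 = 90
dim Spin(10) = 90/2 = 45


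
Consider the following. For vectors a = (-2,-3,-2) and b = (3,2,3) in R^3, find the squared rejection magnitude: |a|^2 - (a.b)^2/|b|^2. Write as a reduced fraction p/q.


|a|^2 = (-2)^2 + (-3)^2 + (-2)^2 = 17
|b|^2 = 3^2 + 2^2 + 3^2 = 22
a . b = (-2)*3 + (-3)*2 + (-2)*3 = -18
(a.b)^2 = (-18)^2 = 324
|rej|^2 = 17 - 324/22
= (374 - 324)/22
= 50/22
In lowest terms: 25/11


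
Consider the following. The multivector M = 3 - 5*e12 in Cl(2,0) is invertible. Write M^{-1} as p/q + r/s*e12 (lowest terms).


M = 3 - 5*e12, where e12^2 = -1.
Since M commutes with its reverse ~M = a - b*e12, M * ~M = a^2 - b^2*e12^2 = a^2 + b^2.
So M^{-1} = ~M / (a^2 + b^2) = (a - b*e12)/(a^2 + b^2).
a^2 + b^2 = 9 + 25 = 34
Scalar part = 3/34 = 3/34
Bivector coeff = 5/34 = 5/34
M^{-1} = 3/34 + 5/34*e12


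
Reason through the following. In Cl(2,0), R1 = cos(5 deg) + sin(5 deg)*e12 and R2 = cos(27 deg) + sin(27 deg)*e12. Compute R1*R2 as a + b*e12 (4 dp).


Same-plane rotors commute and their half-angles add:
R1*R2 = cos(a1 + a2) + sin(a1 + a2)*e12.
a1 + a2 = 5 + 27 = 32 deg
cos(32 deg) = 0.8480
sin(32 deg) = 0.5299
R1*R2 = 0.8480 + 0.5299*e12


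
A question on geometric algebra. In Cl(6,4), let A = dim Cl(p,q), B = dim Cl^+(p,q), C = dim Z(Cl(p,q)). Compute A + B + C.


n = 6 + 4 = 10
Total dim = 2^10 = 1024
Even subalgebra dim = 2^9 = 512
n is even, so center dim = 1
Sum = 1024 + 512 + 1 = 1537


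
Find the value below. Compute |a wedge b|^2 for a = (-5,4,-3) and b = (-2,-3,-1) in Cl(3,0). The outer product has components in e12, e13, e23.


a wedge b = (a1*b2 - a2*b1)*e12 + (a1*b3 - a3*b1)*e13 + (a2*b3 - a3*b2)*e23
e12 coeff: (-5)*(-3) - 4*(-2) = 15 - (-8) = 23
e13 coeff: (-5)*(-1) - (-3)*(-2) = 5 - 6 = -1
e23 coeff: 4*(-1) - (-3)*(-3) = -4 - 9 = -13
|a wedge b|^2 = 23^2 + (-1)^2 + (-13)^2
= 529 + 1 + 169
= 699


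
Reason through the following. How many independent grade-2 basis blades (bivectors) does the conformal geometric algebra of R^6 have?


The conformal model of R^6 uses Cl(7,1) with m = 6 + 2 = 8 generators.
Number of grade-2 blades = C(m, 2) = C(8, 2)
= 8*7/2 = 28


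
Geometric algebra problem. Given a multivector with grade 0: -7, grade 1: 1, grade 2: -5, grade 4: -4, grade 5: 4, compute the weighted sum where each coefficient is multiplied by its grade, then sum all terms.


Grade-weighted sum = sum of grade_k * coefficient_k
0*(-7) = 0
1*1 = 1
2*(-5) = -10
4*(-4) = -16
5*4 = 20
Total = 0 + 1 + (-10) + (-16) + 20 = -5


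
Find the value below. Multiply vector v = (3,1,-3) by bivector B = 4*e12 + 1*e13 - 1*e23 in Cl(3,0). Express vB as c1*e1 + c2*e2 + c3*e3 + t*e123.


vB has grade-1 (vector) and grade-3 (trivector) parts: vB = (v _| B) + (v ^ B).
Vector part <vB>_1:
  e1: -v2*b12 - v3*b13 = -(1)*(4) - (-3)*(1) = -1
  e2: v1*b12 - v3*b23 = (3)*(4) - (-3)*(-1) = 9
  e3: v1*b13 + v2*b23 = (3)*(1) + (1)*(-1) = 2
Trivector part <vB>_3:
  e123: v1*b23 - v2*b13 + v3*b12 = (3)*(-1) - (1)*(1) + (-3)*(4) = -16
vB = -1*e1 + 9*e2 + 2*e3 - 16*e123


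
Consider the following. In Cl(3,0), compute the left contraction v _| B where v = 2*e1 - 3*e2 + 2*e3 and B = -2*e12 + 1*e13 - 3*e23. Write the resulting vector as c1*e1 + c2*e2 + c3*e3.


Left contraction v _| B = <vB>_1 (grade-1 part of the geometric product vB).
Using e1_|e12 = e2, e2_|e12 = -e1, e1_|e13 = e3, e3_|e13 = -e1, e2_|e23 = e3, e3_|e23 = -e2:
e1 coeff: -v2*b12 - v3*b13 = -(-3)*(-2) - (2)*(1) = -8
e2 coeff: v1*b12 - v3*b23 = (2)*(-2) - (2)*(-3) = 2
e3 coeff: v1*b13 + v2*b23 = (2)*(1) + (-3)*(-3) = 11
v _| B = -8*e1 + 2*e2 + 11*e3


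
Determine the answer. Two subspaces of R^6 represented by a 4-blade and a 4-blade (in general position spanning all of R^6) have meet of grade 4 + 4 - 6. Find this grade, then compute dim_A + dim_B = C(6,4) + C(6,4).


Meet grade = grade(A) + grade(B) - n
= 4 + 4 - 6 = 2
C(6,4) = 15
C(6,4) = 15
dim_A + dim_B = 15 + 15 = 30


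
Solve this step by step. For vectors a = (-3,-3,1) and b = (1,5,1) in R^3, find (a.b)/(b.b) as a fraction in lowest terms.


Projection coefficient = (a . b) / (b . b)
a . b = (-3)*1 + (-3)*5 + 1*1
= -3 + (-15) + 1 = -17
b . b = 1^2 + 5^2 + 1^2
= 1 + 25 + 1 = 27
Coefficient = -17/27
In lowest terms: -17/27


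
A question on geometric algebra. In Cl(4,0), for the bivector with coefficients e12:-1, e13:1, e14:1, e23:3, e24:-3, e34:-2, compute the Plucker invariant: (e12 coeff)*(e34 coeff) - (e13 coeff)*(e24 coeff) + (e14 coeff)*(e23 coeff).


Plucker relation: af - be + cd
a*f = (-1)*(-2) = 2
b*e = 1*(-3) = -3
c*d = 1*3 = 3
af - be + cd = 2 - (-3) + 3
= 8


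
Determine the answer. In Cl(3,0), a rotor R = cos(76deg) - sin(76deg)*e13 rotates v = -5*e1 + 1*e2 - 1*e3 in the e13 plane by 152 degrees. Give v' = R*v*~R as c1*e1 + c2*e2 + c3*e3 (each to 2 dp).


Rotor R = cos(76deg) - sin(76deg)*e13
Rotation angle theta = 2 * 76 = 152 degrees in the e13 plane (e1 -> e3).
The component perpendicular to the plane (e2) is invariant: v'_2 = v2 = 1.00
cos(152deg) = -0.8829, sin(152deg) = 0.4695
v'_1 = v1*cos(theta) - v3*sin(theta) = -5*(-0.8829) - (-1)*0.4695 = 4.88
v'_3 = v1*sin(theta) + v3*cos(theta) = -5*0.4695 + (-1)*(-0.8829) = -1.46
v' = 4.88*e1 + 1.00*e2 - 1.46*e3


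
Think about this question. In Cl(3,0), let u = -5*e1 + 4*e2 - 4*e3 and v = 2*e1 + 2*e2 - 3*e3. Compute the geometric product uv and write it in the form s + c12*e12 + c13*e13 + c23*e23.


In Cl(3,0): e_i^2 = 1, e_ie_j = -e_je_i for i != j.
Scalar part = u . v = (-5)*2 + 4*2 + (-4)*(-3)
= -10 + 8 + 12 = 10
e12 coeff = (-5)*2 - 4*2 = -10 - 8 = -18
e13 coeff = (-5)*(-3) - (-4)*2 = 15 - (-8) = 23
e23 coeff = 4*(-3) - (-4)*2 = -12 - (-8) = -4
uv = 10 - 18*e12 + 23*e13 - 4*e23


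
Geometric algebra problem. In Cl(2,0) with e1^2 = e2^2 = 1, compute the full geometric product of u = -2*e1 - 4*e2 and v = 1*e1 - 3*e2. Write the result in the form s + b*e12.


Expand: (-2*e1 - 4*e2)(1*e1 - 3*e2)
= (-2)*1*e1e1 + (-2)*(-3)*e1e2 + (-4)*1*e2e1 + (-4)*(-3)*e2e2
Using e1^2 = e2^2 = 1, e2e1 = -e1e2:
Scalar part s = (-2)*1 + (-4)*(-3) = -2 + 12 = 10
Bivector part b = (-2)*(-3) - (-4)*1 = 6 - (-4) = 10
uv = 10 + 10*e12


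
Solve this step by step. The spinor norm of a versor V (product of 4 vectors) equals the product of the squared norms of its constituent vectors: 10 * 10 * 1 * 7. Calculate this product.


Spinor norm N(V) = |v1|^2 * |v2|^2 * ... * |v4|^2
= 10 * 10 * 1 * 7
Running product: 10, 100, 100, 700
N(V) = 700


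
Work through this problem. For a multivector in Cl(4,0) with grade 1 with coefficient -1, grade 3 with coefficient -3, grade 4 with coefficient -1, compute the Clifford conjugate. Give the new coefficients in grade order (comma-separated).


Clifford conjugate sign for grade k: (-1)^(k(k+1)/2)
Grade 1: (-1)^(1*2/2) = (-1)^1 = -1, coeff -1 -> 1
Grade 3: (-1)^(3*4/2) = (-1)^6 = 1, coeff -3 -> -3
Grade 4: (-1)^(4*5/2) = (-1)^10 = 1, coeff -1 -> -1
Conjugated coefficients: 1, -3, -1


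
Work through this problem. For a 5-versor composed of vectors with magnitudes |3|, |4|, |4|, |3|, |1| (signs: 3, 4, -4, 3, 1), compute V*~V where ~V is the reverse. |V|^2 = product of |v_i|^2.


Each vector v_i has |v_i|^2 = s_i^2
Squared scales: 3^2 = 9, 4^2 = 16, (-4)^2 = 16, 3^2 = 9, 1^2 = 1
|V|^2 = 9 * 16 * 16 * 9 * 1
= 20736


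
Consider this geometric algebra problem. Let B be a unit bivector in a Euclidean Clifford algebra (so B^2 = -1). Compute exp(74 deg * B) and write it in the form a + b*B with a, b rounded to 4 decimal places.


For a unit bivector B with B^2 = -1, the exponential series gives
e^(theta*B) = cos(theta) + sin(theta)*B (the GA analogue of Euler's formula).
theta = 74 degrees = 1.291544 rad
cos(74 deg) = 0.2756
sin(74 deg) = 0.9613
exp(theta*B) = 0.2756 + 0.9613*B


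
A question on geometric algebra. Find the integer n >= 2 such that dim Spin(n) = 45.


dim Spin(n) = dim so(n) = n(n-1)/2.
Solve n(n-1)/2 = 45, i.e. n^2 - n - 90 = 0.
Discriminant = 1 + 8*45 = 361
n = (1 + sqrt(361))/2 = (1 + 19)/2 = 10


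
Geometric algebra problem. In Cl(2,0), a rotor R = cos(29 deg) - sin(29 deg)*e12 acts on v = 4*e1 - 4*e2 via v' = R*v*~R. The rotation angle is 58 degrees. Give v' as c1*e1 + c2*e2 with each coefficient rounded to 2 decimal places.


Rotor R = cos(29deg) - sin(29deg)*e12
Rotation angle theta = 2 * 29 = 58 degrees
v' = R*v*~R rotates v by theta.
cos(58deg) = 0.5299, sin(58deg) = 0.8480
v'_1 = 4*cos(58deg) - (-4)*sin(58deg)
= 4*0.5299 - (-4)*0.8480
= 5.51
v'_2 = 4*sin(58deg) + (-4)*cos(58deg)
= 4*0.8480 + (-4)*0.5299
= 1.27
v' = 5.51*e1 + 1.27*e2


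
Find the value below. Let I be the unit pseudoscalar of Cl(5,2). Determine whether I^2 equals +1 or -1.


The pseudoscalar I = e1...e_n (product of all n generators) of Cl(p,q) satisfies I^2 = (-1)^(q + n(n-1)/2).
p = 5, q = 2, n = p + q = 7
n(n-1)/2 = 7 * 6 / 2 = 21
Exponent = q + n(n-1)/2 = 2 + 21 = 23
I^2 = (-1)^23 = -1


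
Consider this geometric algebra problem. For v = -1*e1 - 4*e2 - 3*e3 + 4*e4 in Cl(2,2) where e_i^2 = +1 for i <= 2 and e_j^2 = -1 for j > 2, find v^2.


v^2 = sum of c_i^2 * e_i^2
Positive signature terms (e_i^2 = +1): (-1)^2 + (-4)^2 = 17
Negative signature terms (e_j^2 = -1): (-3)^2 + 4^2 = 25
v^2 = 17 - 25 = -8


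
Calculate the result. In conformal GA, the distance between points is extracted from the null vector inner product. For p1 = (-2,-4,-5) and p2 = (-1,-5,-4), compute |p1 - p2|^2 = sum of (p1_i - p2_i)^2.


p1 - p2 = (-1, 1, -1)
|p1 - p2|^2 = (-1)^2 + 1^2 + (-1)^2
= 1 + 1 + 1
= 3


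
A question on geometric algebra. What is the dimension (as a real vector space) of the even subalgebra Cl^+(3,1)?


Even subalgebra dimension = 2^(n-1)
n = 3 + 1 = 4
2^(4 - 1) = 2^3 = 8
Verification: sum of C(4,k) for even k = 1 + 6 + 1 = 8
Result = 8


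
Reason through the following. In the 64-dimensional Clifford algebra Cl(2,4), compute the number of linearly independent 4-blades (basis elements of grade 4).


Number of grade-k basis blades in Cl(p,q) with n = p + q is C(n, k).
n = 2 + 4 = 6
C(6, 4) = 6! / (4! * 2!)
= 720 / (24 * 2)
= 15


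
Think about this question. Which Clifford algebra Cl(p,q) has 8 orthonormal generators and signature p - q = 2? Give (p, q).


We need p + q = 8 and p - q = 2.
Adding: 2p = 8 + 2 = 10, so p = 5.
Then q = 8 - 5 = 3.
(p, q) = (5, 3)


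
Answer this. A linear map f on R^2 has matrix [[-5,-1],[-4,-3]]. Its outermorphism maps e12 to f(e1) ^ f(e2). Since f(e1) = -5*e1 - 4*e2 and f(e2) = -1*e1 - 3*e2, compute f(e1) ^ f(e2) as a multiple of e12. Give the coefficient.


The outermorphism of a linear map f sends e1^e2 to f(e1)^f(e2).
f(e1) = -5*e1 - 4*e2
f(e2) = -1*e1 - 3*e2
f(e1) ^ f(e2) = (-5*e1 - 4*e2) ^ (-1*e1 - 3*e2)
= (-5)*(-3)*e12 + (-4)*(-1)*e21
= (15 - 4)*e12
= 11*e12
Coefficient = 11


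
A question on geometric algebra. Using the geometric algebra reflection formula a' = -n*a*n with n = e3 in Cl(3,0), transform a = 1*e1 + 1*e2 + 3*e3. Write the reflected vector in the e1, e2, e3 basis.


Reflection formula: a' = -n*a*n, with n = e3 (unit vector, n^2 = 1).
For reflection through hyperplane perp to e3:
The component along e3 flips sign, others stay.
a = (1, 1, 3)
a' = (1, 1, -3)
a' = 1*e1 + 1*e2 - 3*e3


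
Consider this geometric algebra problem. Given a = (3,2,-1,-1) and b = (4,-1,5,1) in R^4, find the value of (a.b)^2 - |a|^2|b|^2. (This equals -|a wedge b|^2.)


a . b = 3*4 + 2*(-1) + (-1)*5 + (-1)*1
= 12 + (-2) + (-5) + (-1) = 4
|a|^2 = 3^2 + 2^2 + (-1)^2 + (-1)^2 = 15
|b|^2 = 4^2 + (-1)^2 + 5^2 + 1^2 = 43
(a.b)^2 = 4^2 = 16
|a|^2 * |b|^2 = 15 * 43 = 645
Result = 16 - 645 = -629


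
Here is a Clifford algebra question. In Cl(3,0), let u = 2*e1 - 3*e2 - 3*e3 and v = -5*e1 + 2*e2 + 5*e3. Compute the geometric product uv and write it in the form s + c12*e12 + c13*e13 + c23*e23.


In Cl(3,0): e_i^2 = 1, e_ie_j = -e_je_i for i != j.
Scalar part = u . v = 2*(-5) + (-3)*2 + (-3)*5
= -10 + (-6) + (-15) = -31
e12 coeff = 2*2 - (-3)*(-5) = 4 - 15 = -11
e13 coeff = 2*5 - (-3)*(-5) = 10 - 15 = -5
e23 coeff = (-3)*5 - (-3)*2 = -15 - (-6) = -9
uv = -31 - 11*e12 - 5*e13 - 9*e23


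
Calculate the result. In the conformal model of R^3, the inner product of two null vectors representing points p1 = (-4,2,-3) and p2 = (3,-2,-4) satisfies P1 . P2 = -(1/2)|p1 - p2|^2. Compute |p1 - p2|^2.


p1 - p2 = (-7, 4, 1)
|p1 - p2|^2 = (-7)^2 + 4^2 + 1^2
= 49 + 16 + 1
= 66
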